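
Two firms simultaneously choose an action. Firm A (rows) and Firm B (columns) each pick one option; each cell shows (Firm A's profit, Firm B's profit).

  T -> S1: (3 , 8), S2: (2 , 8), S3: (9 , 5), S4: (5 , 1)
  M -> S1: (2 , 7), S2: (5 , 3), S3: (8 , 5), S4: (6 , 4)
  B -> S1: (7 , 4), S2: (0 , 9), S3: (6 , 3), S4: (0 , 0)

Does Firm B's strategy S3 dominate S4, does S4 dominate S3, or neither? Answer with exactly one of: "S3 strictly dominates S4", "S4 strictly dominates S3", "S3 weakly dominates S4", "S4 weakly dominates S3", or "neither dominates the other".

Compare S3 to S4 across every action of Firm A: T: 5>1, M: 5>4, B: 3>0.
S3 gives a strictly higher payoff against every action of Firm A, so S3 strictly dominates S4.

S3 strictly dominates S4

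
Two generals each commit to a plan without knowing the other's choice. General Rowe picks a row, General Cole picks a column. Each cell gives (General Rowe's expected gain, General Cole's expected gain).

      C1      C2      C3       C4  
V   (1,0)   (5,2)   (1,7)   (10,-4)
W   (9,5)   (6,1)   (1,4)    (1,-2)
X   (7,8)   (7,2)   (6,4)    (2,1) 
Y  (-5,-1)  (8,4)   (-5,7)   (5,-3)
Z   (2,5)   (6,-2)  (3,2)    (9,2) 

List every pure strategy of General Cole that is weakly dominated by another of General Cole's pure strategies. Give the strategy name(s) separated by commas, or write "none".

C1: no other strategy beats it everywhere (C2 at W (5>1); C3 at W (5>4); C4 at V (0>-4)).
C2: dominated, since C3 does at least as well everywhere (V: 7>2, W: 4>1, X: 4>2, Y: 7>4, Z: 2>-2).
C3: no other strategy beats it everywhere (C1 at V (7>0); C2 at V (7>2); C4 at V (7>-4)).
C4: dominated, since C1 does at least as well everywhere (V: 0>-4, W: 5>-2, X: 8>1, Y: -1>-3, Z: 5>2).

C2, C4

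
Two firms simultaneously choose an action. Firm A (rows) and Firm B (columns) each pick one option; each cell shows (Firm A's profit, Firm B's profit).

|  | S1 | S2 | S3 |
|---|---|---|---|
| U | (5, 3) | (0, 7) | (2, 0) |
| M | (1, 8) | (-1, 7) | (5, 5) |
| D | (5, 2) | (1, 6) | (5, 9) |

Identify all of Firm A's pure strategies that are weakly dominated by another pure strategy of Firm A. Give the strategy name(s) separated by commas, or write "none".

U, M

D weakly dominates U — S1: 5=5, S2: 1>0, S3: 5>2.
M: dominated, since D does at least as well everywhere (S1: 5>1, S2: 1>-1, S3: 5=5).
Nothing dominates D: U at S2 (1>0); M at S1 (5>1).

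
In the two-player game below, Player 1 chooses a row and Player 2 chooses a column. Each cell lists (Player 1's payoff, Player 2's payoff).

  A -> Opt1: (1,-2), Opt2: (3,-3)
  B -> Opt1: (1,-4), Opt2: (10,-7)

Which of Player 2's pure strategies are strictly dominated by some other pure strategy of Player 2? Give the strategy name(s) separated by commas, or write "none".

Opt2

Nothing dominates Opt1: Opt2 at A (-2>-3).
Opt2: dominated, since Opt1 does at least as well everywhere (A: -2>-3, B: -4>-7).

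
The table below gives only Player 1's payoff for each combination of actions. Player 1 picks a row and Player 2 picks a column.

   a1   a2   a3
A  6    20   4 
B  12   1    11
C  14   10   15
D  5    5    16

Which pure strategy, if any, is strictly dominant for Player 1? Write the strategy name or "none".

A fails to dominate B at a1 (6<12).
B fails to dominate A at a2 (1<20).
C fails to dominate A at a2 (10<20).
D fails to dominate A at a1 (5<6).
No single strategy dominates all the others.

none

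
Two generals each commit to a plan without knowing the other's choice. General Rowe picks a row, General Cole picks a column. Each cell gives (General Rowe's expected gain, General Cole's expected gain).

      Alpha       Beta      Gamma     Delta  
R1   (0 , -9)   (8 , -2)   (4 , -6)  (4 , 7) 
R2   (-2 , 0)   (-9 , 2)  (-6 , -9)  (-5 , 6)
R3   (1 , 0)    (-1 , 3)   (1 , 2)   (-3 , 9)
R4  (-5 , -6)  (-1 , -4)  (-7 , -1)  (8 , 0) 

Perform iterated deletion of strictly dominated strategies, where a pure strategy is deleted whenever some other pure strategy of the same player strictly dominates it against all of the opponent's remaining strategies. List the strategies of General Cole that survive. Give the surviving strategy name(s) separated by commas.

Delta

General Rowe's strategy R2 is strictly dominated by R1 (Alpha: 0>-2, Beta: 8>-9, Gamma: 4>-6, Delta: 4>-5) and is removed.
For General Cole, Beta strictly dominates Alpha on the remaining rows (R1: -2>-9, R3: 3>0, R4: -4>-6); eliminate Alpha.
Row R3 is eliminated: R1 beats it against every remaining column (Beta: 8>-1, Gamma: 4>1, Delta: 4>-3).
Column Beta is eliminated: Delta beats it against every remaining row (R1: 7>-2, R4: 0>-4).
Column Gamma is eliminated: Delta beats it against every remaining row (R1: 7>-6, R4: 0>-1).
For General Rowe, R4 strictly dominates R1 on the remaining columns (Delta: 8>4); eliminate R1.
Among the remaining strategies, none is strictly dominated by another pure strategy of the same player, so the elimination stops.
Surviving strategies — General Rowe: {R4}; General Cole: {Delta}.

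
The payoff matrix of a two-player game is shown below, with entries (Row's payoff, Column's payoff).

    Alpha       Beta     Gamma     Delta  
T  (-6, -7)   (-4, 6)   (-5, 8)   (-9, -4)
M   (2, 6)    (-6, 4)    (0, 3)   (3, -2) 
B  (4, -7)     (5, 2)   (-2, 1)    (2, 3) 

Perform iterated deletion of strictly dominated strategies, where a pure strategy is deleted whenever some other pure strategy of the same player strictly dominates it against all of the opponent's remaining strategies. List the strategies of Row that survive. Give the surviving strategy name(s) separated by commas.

M, B

For Row, B strictly dominates T on the remaining columns (Alpha: 4>-6, Beta: 5>-4, Gamma: -2>-5, Delta: 2>-9); eliminate T.
Column Gamma is eliminated: Beta beats it against every remaining row (M: 4>3, B: 2>1).
Among the remaining strategies, none is strictly dominated by another pure strategy of the same player, so the elimination stops.
Surviving strategies — Row: {M, B}; Column: {Alpha, Beta, Delta}.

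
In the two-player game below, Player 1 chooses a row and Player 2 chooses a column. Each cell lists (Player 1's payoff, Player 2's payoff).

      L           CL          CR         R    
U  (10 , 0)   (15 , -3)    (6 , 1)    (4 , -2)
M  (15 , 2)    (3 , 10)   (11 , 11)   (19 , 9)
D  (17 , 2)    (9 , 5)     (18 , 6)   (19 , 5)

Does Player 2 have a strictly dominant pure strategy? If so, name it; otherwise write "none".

CR vs L: U: 1>0, M: 11>2, D: 6>2.
CR vs CL: U: 1>-3, M: 11>10, D: 6>5.
CR vs R: U: 1>-2, M: 11>9, D: 6>5.
CR strictly beats every other strategy against every opponent action, so it is strictly dominant.

CR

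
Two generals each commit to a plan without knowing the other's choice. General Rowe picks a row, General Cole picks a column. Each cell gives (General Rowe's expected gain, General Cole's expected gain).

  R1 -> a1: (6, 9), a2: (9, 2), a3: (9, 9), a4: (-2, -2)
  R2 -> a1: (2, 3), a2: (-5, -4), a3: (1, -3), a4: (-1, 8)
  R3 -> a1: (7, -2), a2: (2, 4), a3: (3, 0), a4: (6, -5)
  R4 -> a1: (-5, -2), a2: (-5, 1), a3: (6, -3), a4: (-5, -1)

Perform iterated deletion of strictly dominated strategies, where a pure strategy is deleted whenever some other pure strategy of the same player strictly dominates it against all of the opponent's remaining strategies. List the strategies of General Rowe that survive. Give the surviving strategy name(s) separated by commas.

General Rowe's strategy R2 is strictly dominated by R3 (a1: 7>2, a2: 2>-5, a3: 3>1, a4: 6>-1) and is removed.
General Rowe's strategy R4 is strictly dominated by R1 (a1: 6>-5, a2: 9>-5, a3: 9>6, a4: -2>-5) and is removed.
Column a4 is eliminated: a1 beats it against every remaining row (R1: 9>-2, R3: -2>-5).
Among the remaining strategies, none is strictly dominated by another pure strategy of the same player, so the elimination stops.
Surviving strategies — General Rowe: {R1, R3}; General Cole: {a1, a2, a3}.

R1, R3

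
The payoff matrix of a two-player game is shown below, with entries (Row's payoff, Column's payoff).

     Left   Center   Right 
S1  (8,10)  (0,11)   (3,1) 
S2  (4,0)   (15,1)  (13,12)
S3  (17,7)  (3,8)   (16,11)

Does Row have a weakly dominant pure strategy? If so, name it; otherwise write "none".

none

S1 fails to dominate S2 at Center (0<15).
S2 fails to dominate S1 at Left (4<8).
S3 fails to dominate S2 at Center (3<15).
No single strategy dominates all the others.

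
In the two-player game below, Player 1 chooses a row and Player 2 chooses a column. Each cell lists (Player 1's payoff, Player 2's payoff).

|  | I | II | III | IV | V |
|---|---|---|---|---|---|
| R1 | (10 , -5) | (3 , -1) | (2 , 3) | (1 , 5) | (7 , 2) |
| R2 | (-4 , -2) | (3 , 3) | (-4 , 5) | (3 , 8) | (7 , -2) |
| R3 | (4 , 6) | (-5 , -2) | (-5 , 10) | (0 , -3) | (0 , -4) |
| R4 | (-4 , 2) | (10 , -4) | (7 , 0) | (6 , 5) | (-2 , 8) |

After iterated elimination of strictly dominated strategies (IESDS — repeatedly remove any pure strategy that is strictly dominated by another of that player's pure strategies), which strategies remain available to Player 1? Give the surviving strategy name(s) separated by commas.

R1, R2, R4

Player 1's strategy R3 is strictly dominated by R1 (I: 10>4, II: 3>-5, III: 2>-5, IV: 1>0, V: 7>0) and is removed.
For Player 2, IV strictly dominates I on the remaining rows (R1: 5>-5, R2: 8>-2, R4: 5>2); eliminate I.
Player 2's strategy II is strictly dominated by III (R1: 3>-1, R2: 5>3, R4: 0>-4) and is removed.
Column III is eliminated: IV beats it against every remaining row (R1: 5>3, R2: 8>5, R4: 5>0).
Among the remaining strategies, none is strictly dominated by another pure strategy of the same player, so the elimination stops.
Surviving strategies — Player 1: {R1, R2, R4}; Player 2: {IV, V}.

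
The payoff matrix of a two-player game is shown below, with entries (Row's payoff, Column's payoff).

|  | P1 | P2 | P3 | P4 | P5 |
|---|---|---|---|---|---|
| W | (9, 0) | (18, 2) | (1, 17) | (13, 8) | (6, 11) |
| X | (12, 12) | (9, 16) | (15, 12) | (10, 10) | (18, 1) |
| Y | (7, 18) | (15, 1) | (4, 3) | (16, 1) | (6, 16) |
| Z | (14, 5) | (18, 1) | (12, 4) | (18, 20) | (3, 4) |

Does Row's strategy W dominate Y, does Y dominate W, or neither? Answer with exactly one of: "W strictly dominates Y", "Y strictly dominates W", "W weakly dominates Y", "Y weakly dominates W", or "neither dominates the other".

Compare W to Y across each opponent action: P1: 9>7, P2: 18>15, P3: 1<4, P4: 13<16, P5: 6=6.
W does better at P1, P2 but worse at P3, P4; neither strategy dominates the other.

neither dominates the other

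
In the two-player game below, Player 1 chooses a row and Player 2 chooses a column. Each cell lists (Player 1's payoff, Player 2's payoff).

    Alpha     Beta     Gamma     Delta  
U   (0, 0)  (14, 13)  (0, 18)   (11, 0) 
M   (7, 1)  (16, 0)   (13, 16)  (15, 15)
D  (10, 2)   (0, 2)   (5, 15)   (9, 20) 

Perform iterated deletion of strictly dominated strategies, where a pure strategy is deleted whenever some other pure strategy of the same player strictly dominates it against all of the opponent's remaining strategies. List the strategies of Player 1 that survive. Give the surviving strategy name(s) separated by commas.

M

For Player 1, M strictly dominates U on the remaining columns (Alpha: 7>0, Beta: 16>14, Gamma: 13>0, Delta: 15>11); eliminate U.
Column Alpha is eliminated: Gamma beats it against every remaining row (M: 16>1, D: 15>2).
Player 1's strategy D is strictly dominated by M (Beta: 16>0, Gamma: 13>5, Delta: 15>9) and is removed.
Player 2's strategy Beta is strictly dominated by Gamma (M: 16>0) and is removed.
Player 2's strategy Delta is strictly dominated by Gamma (M: 16>15) and is removed.
Among the remaining strategies, none is strictly dominated by another pure strategy of the same player, so the elimination stops.
Surviving strategies — Player 1: {M}; Player 2: {Gamma}.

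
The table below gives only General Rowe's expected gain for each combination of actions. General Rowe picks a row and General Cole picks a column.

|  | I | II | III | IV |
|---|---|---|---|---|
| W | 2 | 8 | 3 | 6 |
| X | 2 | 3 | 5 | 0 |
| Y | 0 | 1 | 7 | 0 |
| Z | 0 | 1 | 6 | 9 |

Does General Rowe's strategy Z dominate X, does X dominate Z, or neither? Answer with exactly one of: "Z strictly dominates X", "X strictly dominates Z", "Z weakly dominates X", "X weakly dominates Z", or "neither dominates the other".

neither dominates the other

Z's payoffs vs X's, by General Cole's action — I: 0<2, II: 1<3, III: 6>5, IV: 9>0.
Z does better at III, IV but worse at I, II; neither strategy dominates the other.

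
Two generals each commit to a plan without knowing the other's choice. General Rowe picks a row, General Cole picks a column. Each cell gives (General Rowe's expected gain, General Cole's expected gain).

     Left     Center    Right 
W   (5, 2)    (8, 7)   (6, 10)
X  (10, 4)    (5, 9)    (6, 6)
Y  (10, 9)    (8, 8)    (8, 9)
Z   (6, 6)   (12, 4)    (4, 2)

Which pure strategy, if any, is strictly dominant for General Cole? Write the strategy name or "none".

Left fails to dominate Center at W (2<7).
Center fails to dominate Left at Y (8<9).
Right fails to dominate Left at Y (9=9).
No single strategy dominates all the others.

none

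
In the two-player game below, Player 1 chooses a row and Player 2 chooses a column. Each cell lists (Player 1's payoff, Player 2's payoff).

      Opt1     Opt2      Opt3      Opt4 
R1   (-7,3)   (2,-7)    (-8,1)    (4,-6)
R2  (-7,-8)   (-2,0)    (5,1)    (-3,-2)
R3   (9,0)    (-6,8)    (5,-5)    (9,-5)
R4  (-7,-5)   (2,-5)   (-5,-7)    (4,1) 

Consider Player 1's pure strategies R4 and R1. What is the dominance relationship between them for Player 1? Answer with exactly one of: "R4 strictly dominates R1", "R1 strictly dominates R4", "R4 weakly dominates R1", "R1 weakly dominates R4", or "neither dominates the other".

R4 weakly dominates R1

R4's payoffs vs R1's, by Player 2's action — Opt1: -7=-7, Opt2: 2=2, Opt3: -5>-8, Opt4: 4=4.
R4 is at least as good everywhere and strictly better somewhere (tied only at Opt1, Opt2, Opt4), so R4 weakly but not strictly dominates R1.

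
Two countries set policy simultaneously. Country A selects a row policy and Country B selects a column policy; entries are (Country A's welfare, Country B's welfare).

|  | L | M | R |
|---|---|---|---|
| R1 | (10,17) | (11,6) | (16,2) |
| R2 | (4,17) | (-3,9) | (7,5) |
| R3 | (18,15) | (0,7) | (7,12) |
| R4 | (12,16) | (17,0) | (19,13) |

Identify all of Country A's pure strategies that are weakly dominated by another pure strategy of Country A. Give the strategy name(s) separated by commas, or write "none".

R1, R2

R1: dominated, since R4 does at least as well everywhere (L: 12>10, M: 17>11, R: 19>16).
R2: dominated, since R1 does at least as well everywhere (L: 10>4, M: 11>-3, R: 16>7).
Nothing dominates R3: R1 at L (18>10); R2 at L (18>4); R4 at L (18>12).
Nothing dominates R4: R1 at L (12>10); R2 at L (12>4); R3 at M (17>0).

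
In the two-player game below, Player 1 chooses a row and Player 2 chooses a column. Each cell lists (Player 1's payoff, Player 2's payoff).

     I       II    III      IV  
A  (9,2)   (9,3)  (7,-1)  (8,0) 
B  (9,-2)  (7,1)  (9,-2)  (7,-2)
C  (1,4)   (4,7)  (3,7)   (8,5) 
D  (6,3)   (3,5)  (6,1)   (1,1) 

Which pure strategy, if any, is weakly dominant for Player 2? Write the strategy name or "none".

II

II vs I: A: 3>2, B: 1>-2, C: 7>4, D: 5>3.
II vs III: A: 3>-1, B: 1>-2, C: 7=7, D: 5>1.
II vs IV: A: 3>0, B: 1>-2, C: 7>5, D: 5>1.
II is at least as good as every other strategy against every opponent action, so it is weakly dominant.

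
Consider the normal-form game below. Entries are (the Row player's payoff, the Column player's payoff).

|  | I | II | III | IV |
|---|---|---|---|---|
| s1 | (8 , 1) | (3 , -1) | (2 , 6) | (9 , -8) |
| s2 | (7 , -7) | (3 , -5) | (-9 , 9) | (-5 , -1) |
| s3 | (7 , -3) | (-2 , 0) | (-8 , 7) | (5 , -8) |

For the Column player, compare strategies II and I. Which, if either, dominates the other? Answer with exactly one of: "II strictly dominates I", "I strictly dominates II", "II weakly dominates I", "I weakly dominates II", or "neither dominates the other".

II's payoffs vs I's, by the Row player's action — s1: -1<1, s2: -5>-7, s3: 0>-3.
II does better at s2, s3 but worse at s1; neither strategy dominates the other.

neither dominates the other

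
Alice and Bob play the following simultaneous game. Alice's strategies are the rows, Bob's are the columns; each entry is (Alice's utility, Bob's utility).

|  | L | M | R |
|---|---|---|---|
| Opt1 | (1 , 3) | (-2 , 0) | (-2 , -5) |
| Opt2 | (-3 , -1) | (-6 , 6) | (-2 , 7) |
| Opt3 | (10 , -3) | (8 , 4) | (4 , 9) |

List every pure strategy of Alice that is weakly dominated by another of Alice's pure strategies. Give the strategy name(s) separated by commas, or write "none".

Opt1, Opt2

Opt1: dominated, since Opt3 does at least as well everywhere (L: 10>1, M: 8>-2, R: 4>-2).
Opt2 is weakly dominated by Opt1 (L: 1>-3, M: -2>-6, R: -2=-2).
Opt3 is not dominated — it holds its own against Opt1 at L (10>1); Opt2 at L (10>-3).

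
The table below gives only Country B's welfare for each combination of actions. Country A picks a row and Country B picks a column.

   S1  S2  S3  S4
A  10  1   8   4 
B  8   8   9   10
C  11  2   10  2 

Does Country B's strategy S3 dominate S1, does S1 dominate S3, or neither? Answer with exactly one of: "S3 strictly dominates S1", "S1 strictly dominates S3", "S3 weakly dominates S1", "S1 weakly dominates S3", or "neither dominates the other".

Compare S3 to S1 across each choice by Country A: A: 8<10, B: 9>8, C: 10<11.
S3 does better at B but worse at A, C; neither strategy dominates the other.

neither dominates the other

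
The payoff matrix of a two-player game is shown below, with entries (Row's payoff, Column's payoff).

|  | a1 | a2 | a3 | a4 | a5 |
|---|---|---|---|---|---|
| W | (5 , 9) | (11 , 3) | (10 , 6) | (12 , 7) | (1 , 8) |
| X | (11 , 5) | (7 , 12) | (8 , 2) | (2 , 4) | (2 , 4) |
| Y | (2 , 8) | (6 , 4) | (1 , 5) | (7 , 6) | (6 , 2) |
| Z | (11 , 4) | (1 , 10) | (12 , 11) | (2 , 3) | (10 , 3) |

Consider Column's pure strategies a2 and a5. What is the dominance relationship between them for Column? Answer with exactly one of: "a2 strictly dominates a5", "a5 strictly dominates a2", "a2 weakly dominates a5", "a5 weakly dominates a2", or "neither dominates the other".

neither dominates the other

Compare a2 to a5 across each choice by Row: W: 3<8, X: 12>4, Y: 4>2, Z: 10>3.
a2 does better at X, Y, Z but worse at W; neither strategy dominates the other.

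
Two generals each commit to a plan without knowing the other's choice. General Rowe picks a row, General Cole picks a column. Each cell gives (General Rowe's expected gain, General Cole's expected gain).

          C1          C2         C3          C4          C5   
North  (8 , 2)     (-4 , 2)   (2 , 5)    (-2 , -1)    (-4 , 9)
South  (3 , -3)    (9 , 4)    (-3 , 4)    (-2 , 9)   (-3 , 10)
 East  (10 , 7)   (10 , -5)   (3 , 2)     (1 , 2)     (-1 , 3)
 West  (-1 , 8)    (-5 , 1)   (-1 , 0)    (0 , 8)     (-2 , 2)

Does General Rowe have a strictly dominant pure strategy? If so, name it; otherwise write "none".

East

East vs North: C1: 10>8, C2: 10>-4, C3: 3>2, C4: 1>-2, C5: -1>-4.
East vs South: C1: 10>3, C2: 10>9, C3: 3>-3, C4: 1>-2, C5: -1>-3.
East vs West: C1: 10>-1, C2: 10>-5, C3: 3>-1, C4: 1>0, C5: -1>-2.
East strictly beats every other strategy against every opponent action, so it is strictly dominant.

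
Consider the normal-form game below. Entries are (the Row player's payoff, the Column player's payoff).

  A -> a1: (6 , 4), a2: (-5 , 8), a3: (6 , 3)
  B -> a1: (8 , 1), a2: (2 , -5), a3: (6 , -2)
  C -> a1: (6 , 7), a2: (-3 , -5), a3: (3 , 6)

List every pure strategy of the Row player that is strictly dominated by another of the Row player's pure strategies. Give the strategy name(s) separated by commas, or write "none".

A is not dominated — it holds its own against B at a3 (6=6); C at a1 (6=6).
B is not dominated — it holds its own against A at a1 (8>6); C at a1 (8>6).
B strictly dominates C — a1: 8>6, a2: 2>-3, a3: 6>3.

C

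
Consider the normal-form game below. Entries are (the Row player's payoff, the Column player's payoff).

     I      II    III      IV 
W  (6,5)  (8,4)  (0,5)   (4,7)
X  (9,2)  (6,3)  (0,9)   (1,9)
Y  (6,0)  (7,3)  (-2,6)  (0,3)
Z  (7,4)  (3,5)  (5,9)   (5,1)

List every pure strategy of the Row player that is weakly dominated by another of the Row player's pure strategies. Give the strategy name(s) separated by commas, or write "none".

Y

W: no other strategy beats it everywhere (X at II (8>6); Y at II (8>7); Z at II (8>3)).
X: no other strategy beats it everywhere (W at I (9>6); Y at I (9>6); Z at I (9>7)).
Y: dominated, since W does at least as well everywhere (I: 6=6, II: 8>7, III: 0>-2, IV: 4>0).
Nothing dominates Z: W at I (7>6); X at III (5>0); Y at I (7>6).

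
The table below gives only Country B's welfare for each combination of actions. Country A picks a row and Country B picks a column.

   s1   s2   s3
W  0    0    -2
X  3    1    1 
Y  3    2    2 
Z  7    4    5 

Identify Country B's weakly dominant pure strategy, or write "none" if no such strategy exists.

s1 vs s2: W: 0=0, X: 3>1, Y: 3>2, Z: 7>4.
s1 vs s3: W: 0>-2, X: 3>1, Y: 3>2, Z: 7>5.
s1 is at least as good as every other strategy against every opponent action, so it is weakly dominant.

s1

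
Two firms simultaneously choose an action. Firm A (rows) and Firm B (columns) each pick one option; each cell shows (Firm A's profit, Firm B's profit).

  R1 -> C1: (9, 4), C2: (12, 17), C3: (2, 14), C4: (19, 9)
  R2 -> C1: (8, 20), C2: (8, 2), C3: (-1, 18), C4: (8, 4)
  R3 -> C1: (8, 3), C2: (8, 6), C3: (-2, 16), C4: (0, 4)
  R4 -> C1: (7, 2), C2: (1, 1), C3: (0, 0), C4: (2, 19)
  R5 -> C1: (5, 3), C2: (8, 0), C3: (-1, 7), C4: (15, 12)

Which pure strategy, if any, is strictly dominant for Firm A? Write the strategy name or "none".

R1

R1 vs R2: C1: 9>8, C2: 12>8, C3: 2>-1, C4: 19>8.
R1 vs R3: C1: 9>8, C2: 12>8, C3: 2>-2, C4: 19>0.
R1 vs R4: C1: 9>7, C2: 12>1, C3: 2>0, C4: 19>2.
R1 vs R5: C1: 9>5, C2: 12>8, C3: 2>-1, C4: 19>15.
R1 strictly beats every other strategy against every opponent action, so it is strictly dominant.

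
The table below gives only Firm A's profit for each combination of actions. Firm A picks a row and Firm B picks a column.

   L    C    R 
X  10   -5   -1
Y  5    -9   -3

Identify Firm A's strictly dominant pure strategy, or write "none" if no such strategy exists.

X

X vs Y: L: 10>5, C: -5>-9, R: -1>-3.
X strictly beats every other strategy against every opponent action, so it is strictly dominant.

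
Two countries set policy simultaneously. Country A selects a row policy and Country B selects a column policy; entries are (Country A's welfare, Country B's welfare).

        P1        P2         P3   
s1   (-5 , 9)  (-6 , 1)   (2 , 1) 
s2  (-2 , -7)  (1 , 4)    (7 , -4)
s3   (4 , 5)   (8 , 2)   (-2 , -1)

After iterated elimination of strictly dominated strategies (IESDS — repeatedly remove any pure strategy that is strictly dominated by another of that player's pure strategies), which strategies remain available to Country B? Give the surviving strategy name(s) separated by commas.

Row s1 is eliminated: s2 beats it against every remaining column (P1: -2>-5, P2: 1>-6, P3: 7>2).
Column P3 is eliminated: P2 beats it against every remaining row (s2: 4>-4, s3: 2>-1).
Row s2 is eliminated: s3 beats it against every remaining column (P1: 4>-2, P2: 8>1).
Country B's strategy P2 is strictly dominated by P1 (s3: 5>2) and is removed.
Among the remaining strategies, none is strictly dominated by another pure strategy of the same player, so the elimination stops.
Surviving strategies — Country A: {s3}; Country B: {P1}.

P1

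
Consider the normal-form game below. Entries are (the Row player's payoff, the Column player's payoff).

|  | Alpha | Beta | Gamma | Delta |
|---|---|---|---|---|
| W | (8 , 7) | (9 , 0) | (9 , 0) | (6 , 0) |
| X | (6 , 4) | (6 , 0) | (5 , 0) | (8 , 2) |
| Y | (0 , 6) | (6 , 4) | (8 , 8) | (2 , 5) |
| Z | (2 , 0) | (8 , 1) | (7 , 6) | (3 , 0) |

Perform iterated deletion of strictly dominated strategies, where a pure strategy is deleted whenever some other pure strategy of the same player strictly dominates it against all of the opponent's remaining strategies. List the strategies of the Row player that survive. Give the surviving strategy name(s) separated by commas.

W

The Row player's strategy Y is strictly dominated by W (Alpha: 8>0, Beta: 9>6, Gamma: 9>8, Delta: 6>2) and is removed.
Row Z is eliminated: W beats it against every remaining column (Alpha: 8>2, Beta: 9>8, Gamma: 9>7, Delta: 6>3).
For the Column player, Alpha strictly dominates Beta on the remaining rows (W: 7>0, X: 4>0); eliminate Beta.
Column Gamma is eliminated: Alpha beats it against every remaining row (W: 7>0, X: 4>0).
The Column player's strategy Delta is strictly dominated by Alpha (W: 7>0, X: 4>2) and is removed.
The Row player's strategy X is strictly dominated by W (Alpha: 8>6) and is removed.
Among the remaining strategies, none is strictly dominated by another pure strategy of the same player, so the elimination stops.
Surviving strategies — the Row player: {W}; the Column player: {Alpha}.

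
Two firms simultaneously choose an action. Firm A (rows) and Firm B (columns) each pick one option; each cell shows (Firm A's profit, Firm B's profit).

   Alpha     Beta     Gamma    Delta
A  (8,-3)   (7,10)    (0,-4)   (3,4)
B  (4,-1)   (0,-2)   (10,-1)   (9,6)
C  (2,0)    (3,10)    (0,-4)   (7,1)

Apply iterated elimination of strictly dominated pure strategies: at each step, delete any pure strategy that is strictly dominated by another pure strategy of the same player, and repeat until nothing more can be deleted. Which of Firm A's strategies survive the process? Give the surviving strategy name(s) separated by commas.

A, B, C

For Firm B, Delta strictly dominates Alpha on the remaining rows (A: 4>-3, B: 6>-1, C: 1>0); eliminate Alpha.
Firm B's strategy Gamma is strictly dominated by Delta (A: 4>-4, B: 6>-1, C: 1>-4) and is removed.
Among the remaining strategies, none is strictly dominated by another pure strategy of the same player, so the elimination stops.
Surviving strategies — Firm A: {A, B, C}; Firm B: {Beta, Delta}.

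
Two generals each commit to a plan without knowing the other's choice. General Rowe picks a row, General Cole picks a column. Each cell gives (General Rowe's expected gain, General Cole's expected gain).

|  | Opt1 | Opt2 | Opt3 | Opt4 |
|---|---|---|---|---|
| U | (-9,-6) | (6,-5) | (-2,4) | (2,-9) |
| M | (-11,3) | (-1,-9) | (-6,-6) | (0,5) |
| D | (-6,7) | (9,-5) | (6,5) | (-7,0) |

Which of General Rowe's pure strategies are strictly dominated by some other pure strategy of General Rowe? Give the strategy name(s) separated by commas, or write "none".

U: no other strategy beats it everywhere (M at Opt1 (-9>-11); D at Opt4 (2>-7)).
U strictly dominates M — Opt1: -9>-11, Opt2: 6>-1, Opt3: -2>-6, Opt4: 2>0.
D is not dominated — it holds its own against U at Opt1 (-6>-9); M at Opt1 (-6>-11).

M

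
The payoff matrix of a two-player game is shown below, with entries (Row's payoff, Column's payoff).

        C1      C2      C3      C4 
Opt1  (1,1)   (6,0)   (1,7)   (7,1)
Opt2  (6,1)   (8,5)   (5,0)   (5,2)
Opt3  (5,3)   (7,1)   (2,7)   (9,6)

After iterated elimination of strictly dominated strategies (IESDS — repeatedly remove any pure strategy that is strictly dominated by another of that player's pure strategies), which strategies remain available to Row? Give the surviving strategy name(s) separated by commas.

Opt2, Opt3

For Row, Opt3 strictly dominates Opt1 on the remaining columns (C1: 5>1, C2: 7>6, C3: 2>1, C4: 9>7); eliminate Opt1.
Column C1 is eliminated: C4 beats it against every remaining row (Opt2: 2>1, Opt3: 6>3).
Among the remaining strategies, none is strictly dominated by another pure strategy of the same player, so the elimination stops.
Surviving strategies — Row: {Opt2, Opt3}; Column: {C2, C3, C4}.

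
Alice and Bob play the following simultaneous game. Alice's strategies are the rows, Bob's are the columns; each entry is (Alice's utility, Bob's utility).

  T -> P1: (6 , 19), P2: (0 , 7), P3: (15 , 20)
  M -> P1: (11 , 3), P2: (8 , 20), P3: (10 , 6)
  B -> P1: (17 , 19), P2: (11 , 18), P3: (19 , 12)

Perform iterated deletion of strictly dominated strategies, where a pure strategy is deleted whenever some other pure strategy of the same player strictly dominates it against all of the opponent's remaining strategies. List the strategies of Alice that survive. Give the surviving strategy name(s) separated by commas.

For Alice, B strictly dominates T on the remaining columns (P1: 17>6, P2: 11>0, P3: 19>15); eliminate T.
Alice's strategy M is strictly dominated by B (P1: 17>11, P2: 11>8, P3: 19>10) and is removed.
For Bob, P1 strictly dominates P2 on the remaining rows (B: 19>18); eliminate P2.
Column P3 is eliminated: P1 beats it against every remaining row (B: 19>12).
Among the remaining strategies, none is strictly dominated by another pure strategy of the same player, so the elimination stops.
Surviving strategies — Alice: {B}; Bob: {P1}.

B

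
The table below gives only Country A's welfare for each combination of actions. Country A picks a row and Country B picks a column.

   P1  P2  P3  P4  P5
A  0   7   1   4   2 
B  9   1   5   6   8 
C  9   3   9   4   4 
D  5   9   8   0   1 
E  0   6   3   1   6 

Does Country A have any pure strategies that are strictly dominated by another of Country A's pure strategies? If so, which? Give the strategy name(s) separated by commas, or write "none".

A is not dominated — it holds its own against B at P2 (7>1); C at P2 (7>3); D at P4 (4>0); E at P1 (0=0).
B: no other strategy beats it everywhere (A at P1 (9>0); C at P1 (9=9); D at P1 (9>5); E at P1 (9>0)).
C is not dominated — it holds its own against A at P1 (9>0); B at P1 (9=9); D at P1 (9>5); E at P1 (9>0).
D is not dominated — it holds its own against A at P1 (5>0); B at P2 (9>1); C at P2 (9>3); E at P1 (5>0).
E is not dominated — it holds its own against A at P1 (0=0); B at P2 (6>1); C at P2 (6>3); D at P4 (1>0).

none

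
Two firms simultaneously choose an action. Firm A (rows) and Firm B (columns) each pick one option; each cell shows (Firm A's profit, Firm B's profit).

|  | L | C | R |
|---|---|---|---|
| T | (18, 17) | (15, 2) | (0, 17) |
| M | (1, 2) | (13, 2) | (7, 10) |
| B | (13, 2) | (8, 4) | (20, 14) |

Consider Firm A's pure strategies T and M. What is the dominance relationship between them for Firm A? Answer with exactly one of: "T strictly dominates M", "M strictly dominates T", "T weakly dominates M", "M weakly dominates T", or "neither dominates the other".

neither dominates the other

Compare T to M across each choice by Firm B: L: 18>1, C: 15>13, R: 0<7.
T does better at L, C but worse at R; neither strategy dominates the other.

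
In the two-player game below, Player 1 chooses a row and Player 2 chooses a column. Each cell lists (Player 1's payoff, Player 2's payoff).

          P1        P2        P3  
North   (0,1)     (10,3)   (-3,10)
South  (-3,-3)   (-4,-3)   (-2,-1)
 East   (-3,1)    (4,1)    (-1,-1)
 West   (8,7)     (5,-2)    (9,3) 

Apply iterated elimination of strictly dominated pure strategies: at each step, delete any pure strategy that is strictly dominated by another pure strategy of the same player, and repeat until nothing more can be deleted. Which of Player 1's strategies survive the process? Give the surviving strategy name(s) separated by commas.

For Player 1, West strictly dominates South on the remaining columns (P1: 8>-3, P2: 5>-4, P3: 9>-2); eliminate South.
Row East is eliminated: West beats it against every remaining column (P1: 8>-3, P2: 5>4, P3: 9>-1).
Column P2 is eliminated: P3 beats it against every remaining row (North: 10>3, West: 3>-2).
Row North is eliminated: West beats it against every remaining column (P1: 8>0, P3: 9>-3).
Column P3 is eliminated: P1 beats it against every remaining row (West: 7>3).
Among the remaining strategies, none is strictly dominated by another pure strategy of the same player, so the elimination stops.
Surviving strategies — Player 1: {West}; Player 2: {P1}.

West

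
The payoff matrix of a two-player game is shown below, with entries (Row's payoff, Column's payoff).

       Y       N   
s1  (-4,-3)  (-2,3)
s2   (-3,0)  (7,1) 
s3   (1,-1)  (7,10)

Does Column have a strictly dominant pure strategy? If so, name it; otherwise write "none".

N

N vs Y: s1: 3>-3, s2: 1>0, s3: 10>-1.
N strictly beats every other strategy against every opponent action, so it is strictly dominant.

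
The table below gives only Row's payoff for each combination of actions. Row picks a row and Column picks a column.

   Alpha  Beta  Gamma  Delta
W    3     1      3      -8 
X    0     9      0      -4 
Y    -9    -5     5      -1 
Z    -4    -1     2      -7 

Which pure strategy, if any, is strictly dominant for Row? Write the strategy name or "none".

none

W fails to dominate X at Beta (1<9).
X fails to dominate W at Alpha (0<3).
Y fails to dominate W at Alpha (-9<3).
Z fails to dominate W at Alpha (-4<3).
No single strategy dominates all the others.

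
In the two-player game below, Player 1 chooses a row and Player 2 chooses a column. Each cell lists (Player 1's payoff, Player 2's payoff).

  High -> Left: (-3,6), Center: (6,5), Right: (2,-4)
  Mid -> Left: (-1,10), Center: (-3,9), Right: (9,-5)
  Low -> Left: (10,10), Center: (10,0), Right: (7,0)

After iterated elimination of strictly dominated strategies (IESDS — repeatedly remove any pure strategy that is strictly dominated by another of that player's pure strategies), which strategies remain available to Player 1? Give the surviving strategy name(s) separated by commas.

Low

Player 1's strategy High is strictly dominated by Low (Left: 10>-3, Center: 10>6, Right: 7>2) and is removed.
For Player 2, Left strictly dominates Center on the remaining rows (Mid: 10>9, Low: 10>0); eliminate Center.
Player 2's strategy Right is strictly dominated by Left (Mid: 10>-5, Low: 10>0) and is removed.
Player 1's strategy Mid is strictly dominated by Low (Left: 10>-1) and is removed.
Among the remaining strategies, none is strictly dominated by another pure strategy of the same player, so the elimination stops.
Surviving strategies — Player 1: {Low}; Player 2: {Left}.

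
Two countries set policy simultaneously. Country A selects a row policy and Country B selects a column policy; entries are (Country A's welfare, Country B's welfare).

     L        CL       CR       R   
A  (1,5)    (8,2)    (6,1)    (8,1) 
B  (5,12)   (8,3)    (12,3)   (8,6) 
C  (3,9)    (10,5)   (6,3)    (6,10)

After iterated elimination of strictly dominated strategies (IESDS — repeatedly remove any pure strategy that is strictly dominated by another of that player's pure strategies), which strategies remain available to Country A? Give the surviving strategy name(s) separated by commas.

B

Column CL is eliminated: L beats it against every remaining row (A: 5>2, B: 12>3, C: 9>5).
Row C is eliminated: B beats it against every remaining column (L: 5>3, CR: 12>6, R: 8>6).
Column CR is eliminated: L beats it against every remaining row (A: 5>1, B: 12>3).
Country B's strategy R is strictly dominated by L (A: 5>1, B: 12>6) and is removed.
For Country A, B strictly dominates A on the remaining columns (L: 5>1); eliminate A.
Among the remaining strategies, none is strictly dominated by another pure strategy of the same player, so the elimination stops.
Surviving strategies — Country A: {B}; Country B: {L}.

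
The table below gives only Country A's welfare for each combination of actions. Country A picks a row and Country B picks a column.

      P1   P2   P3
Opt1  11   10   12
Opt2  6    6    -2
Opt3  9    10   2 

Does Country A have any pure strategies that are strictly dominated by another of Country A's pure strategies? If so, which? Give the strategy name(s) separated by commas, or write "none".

Opt2

Opt1: no other strategy beats it everywhere (Opt2 at P1 (11>6); Opt3 at P1 (11>9)).
Opt1 strictly dominates Opt2 — P1: 11>6, P2: 10>6, P3: 12>-2.
Opt3: no other strategy beats it everywhere (Opt1 at P2 (10=10); Opt2 at P1 (9>6)).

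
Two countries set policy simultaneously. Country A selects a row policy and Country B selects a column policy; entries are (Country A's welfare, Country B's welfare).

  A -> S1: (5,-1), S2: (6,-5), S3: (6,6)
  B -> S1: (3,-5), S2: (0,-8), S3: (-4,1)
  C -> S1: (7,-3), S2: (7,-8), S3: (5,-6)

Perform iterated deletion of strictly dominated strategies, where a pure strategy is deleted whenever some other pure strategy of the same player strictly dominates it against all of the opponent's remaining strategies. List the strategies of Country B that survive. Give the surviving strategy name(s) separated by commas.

S1, S3

Country A's strategy B is strictly dominated by A (S1: 5>3, S2: 6>0, S3: 6>-4) and is removed.
Column S2 is eliminated: S1 beats it against every remaining row (A: -1>-5, C: -3>-8).
Among the remaining strategies, none is strictly dominated by another pure strategy of the same player, so the elimination stops.
Surviving strategies — Country A: {A, C}; Country B: {S1, S3}.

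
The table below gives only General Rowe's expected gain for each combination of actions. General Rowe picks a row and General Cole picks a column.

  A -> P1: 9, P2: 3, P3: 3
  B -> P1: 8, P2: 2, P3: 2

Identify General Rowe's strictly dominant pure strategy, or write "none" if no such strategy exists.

A vs B: P1: 9>8, P2: 3>2, P3: 3>2.
A strictly beats every other strategy against every opponent action, so it is strictly dominant.

A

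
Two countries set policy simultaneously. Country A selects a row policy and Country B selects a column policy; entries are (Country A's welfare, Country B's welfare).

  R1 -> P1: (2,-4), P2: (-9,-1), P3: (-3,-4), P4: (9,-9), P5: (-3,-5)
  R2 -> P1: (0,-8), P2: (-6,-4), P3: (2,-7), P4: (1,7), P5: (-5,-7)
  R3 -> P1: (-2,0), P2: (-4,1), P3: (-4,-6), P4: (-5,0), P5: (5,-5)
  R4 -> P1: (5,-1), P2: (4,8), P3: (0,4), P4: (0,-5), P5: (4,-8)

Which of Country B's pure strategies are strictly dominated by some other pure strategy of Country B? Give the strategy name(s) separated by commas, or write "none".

P1, P3, P5

P1 is strictly dominated by P2 (R1: -1>-4, R2: -4>-8, R3: 1>0, R4: 8>-1).
P2 is not dominated — it holds its own against P1 at R1 (-1>-4); P3 at R1 (-1>-4); P4 at R1 (-1>-9); P5 at R1 (-1>-5).
P2 strictly dominates P3 — R1: -1>-4, R2: -4>-7, R3: 1>-6, R4: 8>4.
P4: no other strategy beats it everywhere (P1 at R2 (7>-8); P2 at R2 (7>-4); P3 at R2 (7>-7); P5 at R2 (7>-7)).
P2 strictly dominates P5 — R1: -1>-5, R2: -4>-7, R3: 1>-5, R4: 8>-8.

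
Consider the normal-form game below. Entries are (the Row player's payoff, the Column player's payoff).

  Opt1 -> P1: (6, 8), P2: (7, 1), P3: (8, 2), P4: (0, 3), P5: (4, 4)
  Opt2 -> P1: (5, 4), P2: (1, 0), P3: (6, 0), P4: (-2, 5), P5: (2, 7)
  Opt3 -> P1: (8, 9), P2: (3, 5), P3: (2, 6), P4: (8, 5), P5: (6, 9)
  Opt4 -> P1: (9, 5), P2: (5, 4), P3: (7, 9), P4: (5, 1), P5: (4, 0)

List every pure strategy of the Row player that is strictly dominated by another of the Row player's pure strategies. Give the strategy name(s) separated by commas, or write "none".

Opt2

Opt1: no other strategy beats it everywhere (Opt2 at P1 (6>5); Opt3 at P2 (7>3); Opt4 at P2 (7>5)).
Opt1 strictly dominates Opt2 — P1: 6>5, P2: 7>1, P3: 8>6, P4: 0>-2, P5: 4>2.
Opt3 is not dominated — it holds its own against Opt1 at P1 (8>6); Opt2 at P1 (8>5); Opt4 at P4 (8>5).
Opt4: no other strategy beats it everywhere (Opt1 at P1 (9>6); Opt2 at P1 (9>5); Opt3 at P1 (9>8)).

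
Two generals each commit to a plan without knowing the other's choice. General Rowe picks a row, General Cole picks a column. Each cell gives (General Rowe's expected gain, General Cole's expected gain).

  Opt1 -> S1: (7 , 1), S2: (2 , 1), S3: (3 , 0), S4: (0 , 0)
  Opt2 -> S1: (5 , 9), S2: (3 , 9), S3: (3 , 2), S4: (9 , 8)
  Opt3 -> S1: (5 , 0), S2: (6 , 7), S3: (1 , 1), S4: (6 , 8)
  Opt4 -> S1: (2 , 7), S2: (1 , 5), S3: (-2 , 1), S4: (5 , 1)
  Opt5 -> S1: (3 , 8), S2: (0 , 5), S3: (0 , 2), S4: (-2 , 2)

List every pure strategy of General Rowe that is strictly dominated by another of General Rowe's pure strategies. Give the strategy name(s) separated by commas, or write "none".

Opt1: no other strategy beats it everywhere (Opt2 at S1 (7>5); Opt3 at S1 (7>5); Opt4 at S1 (7>2); Opt5 at S1 (7>3)).
Nothing dominates Opt2: Opt1 at S2 (3>2); Opt3 at S1 (5=5); Opt4 at S1 (5>2); Opt5 at S1 (5>3).
Opt3 is not dominated — it holds its own against Opt1 at S2 (6>2); Opt2 at S1 (5=5); Opt4 at S1 (5>2); Opt5 at S1 (5>3).
Opt4: dominated, since Opt2 does at least as well everywhere (S1: 5>2, S2: 3>1, S3: 3>-2, S4: 9>5).
Opt5: dominated, since Opt1 does at least as well everywhere (S1: 7>3, S2: 2>0, S3: 3>0, S4: 0>-2).

Opt4, Opt5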